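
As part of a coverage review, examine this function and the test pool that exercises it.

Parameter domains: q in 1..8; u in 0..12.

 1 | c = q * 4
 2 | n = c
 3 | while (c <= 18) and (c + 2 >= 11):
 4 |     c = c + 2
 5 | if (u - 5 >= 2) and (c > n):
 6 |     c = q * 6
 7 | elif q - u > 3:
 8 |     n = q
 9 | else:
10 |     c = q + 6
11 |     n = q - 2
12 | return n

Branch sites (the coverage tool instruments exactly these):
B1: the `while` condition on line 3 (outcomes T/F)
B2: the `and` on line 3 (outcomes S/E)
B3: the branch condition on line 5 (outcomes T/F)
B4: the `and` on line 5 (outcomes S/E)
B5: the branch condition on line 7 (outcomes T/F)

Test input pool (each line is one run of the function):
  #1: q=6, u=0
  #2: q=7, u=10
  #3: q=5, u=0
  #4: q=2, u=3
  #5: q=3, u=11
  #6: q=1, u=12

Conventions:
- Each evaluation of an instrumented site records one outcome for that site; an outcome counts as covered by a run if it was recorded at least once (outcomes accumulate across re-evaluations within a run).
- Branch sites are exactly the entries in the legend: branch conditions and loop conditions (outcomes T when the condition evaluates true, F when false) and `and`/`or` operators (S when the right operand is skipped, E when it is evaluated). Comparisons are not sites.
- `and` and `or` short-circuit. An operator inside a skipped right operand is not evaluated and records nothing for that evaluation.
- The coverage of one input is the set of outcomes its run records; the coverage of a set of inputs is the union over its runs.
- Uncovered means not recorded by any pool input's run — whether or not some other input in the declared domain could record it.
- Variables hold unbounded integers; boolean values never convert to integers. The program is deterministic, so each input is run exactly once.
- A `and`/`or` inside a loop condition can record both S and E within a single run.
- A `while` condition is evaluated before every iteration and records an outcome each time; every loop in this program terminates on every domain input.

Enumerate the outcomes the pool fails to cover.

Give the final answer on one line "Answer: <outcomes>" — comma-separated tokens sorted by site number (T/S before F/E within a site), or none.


#1 (q=6, u=0) -> B2->S, B1->F, B4->S, B3->F, B5->T; covered: B1=F, B2=S, B3=F, B4=S, B5=T
#2 (q=7, u=10) -> B2->S, B1->F, B4->E, B3->F, B5->F; covered: B1=F, B2=S, B3=F, B4=E, B5=F
#3 (q=5, u=0) -> B2->S, B1->F, B4->S, B3->F, B5->T; covered: B1=F, B2=S, B3=F, B4=S, B5=T
#4 (q=2, u=3) -> B2->E, B1->F, B4->S, B3->F, B5->F; covered: B1=F, B2=E, B3=F, B4=S, B5=F
#5 (q=3, u=11) -> B2->E, B1->T, B2->E, B1->T, B2->E, B1->T, B2->E, B1->T, B2->S, B1->F, B4->E, B3->T; covered: B1=T, B1=F, B2=S, B2=E, B3=T, B4=E
#6 (q=1, u=12) -> B2->E, B1->F, B4->E, B3->F, B5->F; covered: B1=F, B2=E, B3=F, B4=E, B5=F
union over the pool: B1=T, B1=F, B2=S, B2=E, B3=T, B3=F, B4=S, B4=E, B5=T, B5=F
uncovered (0 of 10): none
Answer: none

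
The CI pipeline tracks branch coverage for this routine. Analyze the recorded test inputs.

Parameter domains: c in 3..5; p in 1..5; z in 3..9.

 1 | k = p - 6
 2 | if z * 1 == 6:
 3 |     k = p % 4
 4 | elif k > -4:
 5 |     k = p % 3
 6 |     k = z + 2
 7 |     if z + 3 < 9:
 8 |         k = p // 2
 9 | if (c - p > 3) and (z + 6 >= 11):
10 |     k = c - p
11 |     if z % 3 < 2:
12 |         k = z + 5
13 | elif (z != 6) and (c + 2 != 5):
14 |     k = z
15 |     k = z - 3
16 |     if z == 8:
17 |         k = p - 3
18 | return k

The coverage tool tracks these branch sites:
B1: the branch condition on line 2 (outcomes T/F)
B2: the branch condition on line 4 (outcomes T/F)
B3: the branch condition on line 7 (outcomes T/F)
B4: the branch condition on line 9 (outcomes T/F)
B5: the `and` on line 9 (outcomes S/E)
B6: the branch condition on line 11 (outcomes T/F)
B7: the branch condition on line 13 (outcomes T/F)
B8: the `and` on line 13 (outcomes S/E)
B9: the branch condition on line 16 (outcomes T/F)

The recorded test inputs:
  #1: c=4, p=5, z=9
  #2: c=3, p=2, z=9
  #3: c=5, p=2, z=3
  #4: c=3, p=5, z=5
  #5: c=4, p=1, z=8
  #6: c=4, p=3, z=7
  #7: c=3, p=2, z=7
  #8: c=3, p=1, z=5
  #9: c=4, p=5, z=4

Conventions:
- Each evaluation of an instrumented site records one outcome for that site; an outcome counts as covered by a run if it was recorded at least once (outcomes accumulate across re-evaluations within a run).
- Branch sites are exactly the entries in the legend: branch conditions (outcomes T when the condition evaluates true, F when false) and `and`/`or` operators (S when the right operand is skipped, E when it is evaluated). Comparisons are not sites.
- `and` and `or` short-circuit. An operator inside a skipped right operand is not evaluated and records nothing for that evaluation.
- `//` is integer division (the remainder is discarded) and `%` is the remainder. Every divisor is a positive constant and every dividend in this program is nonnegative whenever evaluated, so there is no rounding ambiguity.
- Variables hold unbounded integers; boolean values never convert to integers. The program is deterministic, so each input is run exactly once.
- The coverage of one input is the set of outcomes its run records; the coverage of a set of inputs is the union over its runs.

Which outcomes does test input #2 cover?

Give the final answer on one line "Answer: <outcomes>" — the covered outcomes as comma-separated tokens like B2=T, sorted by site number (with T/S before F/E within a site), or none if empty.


Simulating input #2 (c=3, p=2, z=9) step by step:
  B1->F, B2->F, B5->S, B4->F, B8->E, B7->F
collecting distinct outcomes: B1=F, B2=F, B4=F, B5=S, B7=F, B8=E
Answer: B1=F, B2=F, B4=F, B5=S, B7=F, B8=E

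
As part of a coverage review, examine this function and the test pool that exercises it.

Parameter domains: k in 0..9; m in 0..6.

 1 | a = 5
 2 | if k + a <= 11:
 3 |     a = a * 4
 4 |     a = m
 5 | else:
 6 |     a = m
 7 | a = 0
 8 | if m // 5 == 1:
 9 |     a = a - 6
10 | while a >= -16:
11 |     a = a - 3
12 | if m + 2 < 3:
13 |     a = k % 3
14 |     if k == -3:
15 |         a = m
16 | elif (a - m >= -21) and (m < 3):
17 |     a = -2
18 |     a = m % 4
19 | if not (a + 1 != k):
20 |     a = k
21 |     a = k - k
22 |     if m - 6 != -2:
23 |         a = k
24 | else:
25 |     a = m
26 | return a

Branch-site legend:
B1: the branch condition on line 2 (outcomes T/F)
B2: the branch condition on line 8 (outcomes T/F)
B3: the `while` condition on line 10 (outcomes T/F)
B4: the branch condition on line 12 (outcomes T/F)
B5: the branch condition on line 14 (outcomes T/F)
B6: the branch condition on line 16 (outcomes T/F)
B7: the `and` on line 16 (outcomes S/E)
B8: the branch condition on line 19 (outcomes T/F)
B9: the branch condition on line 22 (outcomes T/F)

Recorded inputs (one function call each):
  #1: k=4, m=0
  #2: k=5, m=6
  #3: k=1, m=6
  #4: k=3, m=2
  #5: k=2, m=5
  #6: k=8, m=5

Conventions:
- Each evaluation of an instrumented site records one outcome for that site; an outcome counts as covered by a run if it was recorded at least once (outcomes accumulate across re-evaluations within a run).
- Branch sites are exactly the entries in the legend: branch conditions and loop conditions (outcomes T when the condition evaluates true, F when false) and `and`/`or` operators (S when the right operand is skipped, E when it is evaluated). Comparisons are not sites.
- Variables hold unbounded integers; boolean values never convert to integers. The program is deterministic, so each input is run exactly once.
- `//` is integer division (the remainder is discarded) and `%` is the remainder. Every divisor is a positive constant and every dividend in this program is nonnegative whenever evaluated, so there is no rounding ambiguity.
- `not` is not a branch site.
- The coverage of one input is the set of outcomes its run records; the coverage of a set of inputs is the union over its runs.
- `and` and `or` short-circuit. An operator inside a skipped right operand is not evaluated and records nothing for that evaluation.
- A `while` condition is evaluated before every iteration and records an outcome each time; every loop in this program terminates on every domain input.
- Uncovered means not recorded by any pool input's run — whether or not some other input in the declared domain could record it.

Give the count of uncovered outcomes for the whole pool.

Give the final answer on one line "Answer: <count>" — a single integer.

test 1 (k=4, m=0) fires B1->T, B2->F, B3->T, B3->T, B3->T, B3->T, B3->T, B3->T, B3->F, B4->T, B5->F, B8->F; hits B1=T, B2=F, B3=T, B3=F, B4=T, B5=F, B8=F
test 2 (k=5, m=6) fires B1->T, B2->T, B3->T, B3->T, B3->T, B3->T, B3->F, B4->F, B7->S, B6->F, B8->F; hits B1=T, B2=T, B3=T, B3=F, B4=F, B6=F, B7=S, B8=F
test 3 (k=1, m=6) fires B1->T, B2->T, B3->T, B3->T, B3->T, B3->T, B3->F, B4->F, B7->S, B6->F, B8->F; hits B1=T, B2=T, B3=T, B3=F, B4=F, B6=F, B7=S, B8=F
test 4 (k=3, m=2) fires B1->T, B2->F, B3->T, B3->T, B3->T, B3->T, B3->T, B3->T, B3->F, B4->F, B7->E, B6->T, B8->T, B9->T; hits B1=T, B2=F, B3=T, B3=F, B4=F, B6=T, B7=E, B8=T, B9=T
test 5 (k=2, m=5) fires B1->T, B2->T, B3->T, B3->T, B3->T, B3->T, B3->F, B4->F, B7->S, B6->F, B8->F; hits B1=T, B2=T, B3=T, B3=F, B4=F, B6=F, B7=S, B8=F
test 6 (k=8, m=5) fires B1->F, B2->T, B3->T, B3->T, B3->T, B3->T, B3->F, B4->F, B7->S, B6->F, B8->F; hits B1=F, B2=T, B3=T, B3=F, B4=F, B6=F, B7=S, B8=F
union over the pool: B1=T, B1=F, B2=T, B2=F, B3=T, B3=F, B4=T, B4=F, B5=F, B6=T, B6=F, B7=S, B7=E, B8=T, B8=F, B9=T
uncovered (2 of 18): B5=T, B9=F

Answer: 2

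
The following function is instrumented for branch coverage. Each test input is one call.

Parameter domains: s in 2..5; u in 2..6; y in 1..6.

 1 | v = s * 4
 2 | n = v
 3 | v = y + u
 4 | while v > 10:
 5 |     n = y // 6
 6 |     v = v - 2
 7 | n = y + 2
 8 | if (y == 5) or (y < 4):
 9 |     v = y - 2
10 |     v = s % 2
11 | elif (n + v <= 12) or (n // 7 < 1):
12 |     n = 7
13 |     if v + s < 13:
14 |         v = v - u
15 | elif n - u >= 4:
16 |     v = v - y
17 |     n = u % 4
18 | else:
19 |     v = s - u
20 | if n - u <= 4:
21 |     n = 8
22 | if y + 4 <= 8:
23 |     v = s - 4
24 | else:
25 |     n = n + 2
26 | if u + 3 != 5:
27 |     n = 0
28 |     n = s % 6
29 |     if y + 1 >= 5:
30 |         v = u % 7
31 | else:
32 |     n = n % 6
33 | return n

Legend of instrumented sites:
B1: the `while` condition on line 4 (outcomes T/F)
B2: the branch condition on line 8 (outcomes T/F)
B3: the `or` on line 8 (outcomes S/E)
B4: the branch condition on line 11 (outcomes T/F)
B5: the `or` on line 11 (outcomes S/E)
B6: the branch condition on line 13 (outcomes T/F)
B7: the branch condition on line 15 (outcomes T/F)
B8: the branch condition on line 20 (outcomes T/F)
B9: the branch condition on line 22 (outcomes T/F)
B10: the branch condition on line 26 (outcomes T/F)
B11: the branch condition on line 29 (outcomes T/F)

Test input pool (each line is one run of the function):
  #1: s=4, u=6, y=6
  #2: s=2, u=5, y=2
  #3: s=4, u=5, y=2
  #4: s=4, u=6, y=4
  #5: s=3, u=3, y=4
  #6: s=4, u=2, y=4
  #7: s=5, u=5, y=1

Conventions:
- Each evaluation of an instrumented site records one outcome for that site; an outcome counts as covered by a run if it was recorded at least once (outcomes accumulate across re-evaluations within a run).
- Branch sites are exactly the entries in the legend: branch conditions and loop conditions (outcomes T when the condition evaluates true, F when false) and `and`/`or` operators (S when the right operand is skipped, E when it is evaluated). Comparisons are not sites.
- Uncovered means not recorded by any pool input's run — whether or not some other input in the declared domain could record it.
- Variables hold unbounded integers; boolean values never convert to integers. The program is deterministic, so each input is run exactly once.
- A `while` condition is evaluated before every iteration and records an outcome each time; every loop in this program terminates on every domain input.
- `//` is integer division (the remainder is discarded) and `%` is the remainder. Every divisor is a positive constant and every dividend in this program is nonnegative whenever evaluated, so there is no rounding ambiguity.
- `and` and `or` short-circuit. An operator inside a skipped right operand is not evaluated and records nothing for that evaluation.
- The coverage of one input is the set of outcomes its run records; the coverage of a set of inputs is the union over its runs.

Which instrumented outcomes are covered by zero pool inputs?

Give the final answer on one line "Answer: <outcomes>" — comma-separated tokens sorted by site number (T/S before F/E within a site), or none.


#1 (s=4, u=6, y=6) -> B1->T, B1->F, B3->E, B2->F, B5->E, B4->F, B7->F, B8->T, B9->F, B10->T, B11->T; covered: B1=T, B1=F, B2=F, B3=E, B4=F, B5=E, B7=F, B8=T, B9=F, B10=T, B11=T
#2 (s=2, u=5, y=2) -> B1->F, B3->E, B2->T, B8->T, B9->T, B10->T, B11->F; covered: B1=F, B2=T, B3=E, B8=T, B9=T, B10=T, B11=F
#3 (s=4, u=5, y=2) -> B1->F, B3->E, B2->T, B8->T, B9->T, B10->T, B11->F; covered: B1=F, B2=T, B3=E, B8=T, B9=T, B10=T, B11=F
#4 (s=4, u=6, y=4) -> B1->F, B3->E, B2->F, B5->E, B4->T, B6->F, B8->T, B9->T, B10->T, B11->T; covered: B1=F, B2=F, B3=E, B4=T, B5=E, B6=F, B8=T, B9=T, B10=T, B11=T
#5 (s=3, u=3, y=4) -> B1->F, B3->E, B2->F, B5->E, B4->T, B6->T, B8->T, B9->T, B10->T, B11->T; covered: B1=F, B2=F, B3=E, B4=T, B5=E, B6=T, B8=T, B9=T, B10=T, B11=T
#6 (s=4, u=2, y=4) -> B1->F, B3->E, B2->F, B5->S, B4->T, B6->T, B8->F, B9->T, B10->F; covered: B1=F, B2=F, B3=E, B4=T, B5=S, B6=T, B8=F, B9=T, B10=F
#7 (s=5, u=5, y=1) -> B1->F, B3->E, B2->T, B8->T, B9->T, B10->T, B11->F; covered: B1=F, B2=T, B3=E, B8=T, B9=T, B10=T, B11=F
union over the pool: B1=T, B1=F, B2=T, B2=F, B3=E, B4=T, B4=F, B5=S, B5=E, B6=T, B6=F, B7=F, B8=T, B8=F, B9=T, B9=F, B10=T, B10=F, B11=T, B11=F
uncovered (2 of 22): B3=S, B7=T
Answer: B3=S, B7=T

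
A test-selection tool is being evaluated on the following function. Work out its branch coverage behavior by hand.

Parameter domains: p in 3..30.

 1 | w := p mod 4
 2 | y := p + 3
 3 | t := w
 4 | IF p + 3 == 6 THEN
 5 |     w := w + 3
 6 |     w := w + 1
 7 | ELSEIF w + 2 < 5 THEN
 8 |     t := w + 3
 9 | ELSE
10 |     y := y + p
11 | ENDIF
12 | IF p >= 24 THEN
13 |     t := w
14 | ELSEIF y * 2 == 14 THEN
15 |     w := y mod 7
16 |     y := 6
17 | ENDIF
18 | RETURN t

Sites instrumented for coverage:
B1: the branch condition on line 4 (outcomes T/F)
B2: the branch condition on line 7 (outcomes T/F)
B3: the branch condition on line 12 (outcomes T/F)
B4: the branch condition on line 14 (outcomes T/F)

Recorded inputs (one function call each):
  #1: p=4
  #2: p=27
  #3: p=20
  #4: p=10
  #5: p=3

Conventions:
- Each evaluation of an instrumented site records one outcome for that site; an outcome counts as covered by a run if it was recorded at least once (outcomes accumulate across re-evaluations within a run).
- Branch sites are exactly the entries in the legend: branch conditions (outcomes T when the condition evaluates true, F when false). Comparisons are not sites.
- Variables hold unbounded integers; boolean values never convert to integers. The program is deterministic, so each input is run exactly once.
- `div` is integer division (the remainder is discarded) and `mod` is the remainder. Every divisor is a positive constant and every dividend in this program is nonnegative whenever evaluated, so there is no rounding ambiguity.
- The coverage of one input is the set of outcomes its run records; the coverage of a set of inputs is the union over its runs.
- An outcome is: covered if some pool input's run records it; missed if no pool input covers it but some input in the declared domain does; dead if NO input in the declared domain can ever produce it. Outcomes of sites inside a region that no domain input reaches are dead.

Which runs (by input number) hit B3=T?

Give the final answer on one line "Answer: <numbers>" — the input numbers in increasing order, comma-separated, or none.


input #1 (p=4): does not produce B3=T
input #2 (p=27): produces B3=T
input #3 (p=20): does not produce B3=T
input #4 (p=10): does not produce B3=T
input #5 (p=3): does not produce B3=T
Answer: 2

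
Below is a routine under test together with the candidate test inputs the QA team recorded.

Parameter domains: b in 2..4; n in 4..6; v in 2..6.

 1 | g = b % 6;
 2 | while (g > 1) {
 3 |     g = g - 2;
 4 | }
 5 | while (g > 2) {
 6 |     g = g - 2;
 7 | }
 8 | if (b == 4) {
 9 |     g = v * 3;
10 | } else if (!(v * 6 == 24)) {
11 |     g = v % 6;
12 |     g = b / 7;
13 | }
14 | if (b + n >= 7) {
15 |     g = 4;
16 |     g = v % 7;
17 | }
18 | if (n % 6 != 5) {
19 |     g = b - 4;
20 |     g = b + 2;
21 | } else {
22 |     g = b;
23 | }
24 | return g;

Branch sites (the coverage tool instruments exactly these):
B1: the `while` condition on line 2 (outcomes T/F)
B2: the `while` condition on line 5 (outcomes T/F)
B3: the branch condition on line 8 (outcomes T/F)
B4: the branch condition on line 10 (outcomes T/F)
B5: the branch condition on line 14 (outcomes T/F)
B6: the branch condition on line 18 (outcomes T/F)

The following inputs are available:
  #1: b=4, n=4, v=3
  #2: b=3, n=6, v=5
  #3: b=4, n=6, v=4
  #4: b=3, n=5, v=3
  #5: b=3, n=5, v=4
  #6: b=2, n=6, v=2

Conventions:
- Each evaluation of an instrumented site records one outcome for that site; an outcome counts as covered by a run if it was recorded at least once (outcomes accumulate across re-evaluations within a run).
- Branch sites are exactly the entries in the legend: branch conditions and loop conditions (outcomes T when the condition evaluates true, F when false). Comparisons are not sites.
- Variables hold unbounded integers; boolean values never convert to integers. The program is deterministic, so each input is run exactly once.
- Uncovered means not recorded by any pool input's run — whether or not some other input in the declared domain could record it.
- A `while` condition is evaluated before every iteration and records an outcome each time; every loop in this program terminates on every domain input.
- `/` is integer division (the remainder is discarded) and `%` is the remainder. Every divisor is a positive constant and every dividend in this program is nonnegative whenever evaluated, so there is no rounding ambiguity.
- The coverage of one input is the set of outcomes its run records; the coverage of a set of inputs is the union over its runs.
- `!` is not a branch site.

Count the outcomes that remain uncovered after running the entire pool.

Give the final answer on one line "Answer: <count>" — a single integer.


#1 (b=4, n=4, v=3) -> covered: B1=T, B1=F, B2=F, B3=T, B5=T, B6=T
#2 (b=3, n=6, v=5) -> covered: B1=T, B1=F, B2=F, B3=F, B4=T, B5=T, B6=T
#3 (b=4, n=6, v=4) -> covered: B1=T, B1=F, B2=F, B3=T, B5=T, B6=T
#4 (b=3, n=5, v=3) -> covered: B1=T, B1=F, B2=F, B3=F, B4=T, B5=T, B6=F
#5 (b=3, n=5, v=4) -> covered: B1=T, B1=F, B2=F, B3=F, B4=F, B5=T, B6=F
#6 (b=2, n=6, v=2) -> covered: B1=T, B1=F, B2=F, B3=F, B4=T, B5=T, B6=T
union over the pool: B1=T, B1=F, B2=F, B3=T, B3=F, B4=T, B4=F, B5=T, B6=T, B6=F
uncovered (2 of 12): B2=T, B5=F
Answer: 2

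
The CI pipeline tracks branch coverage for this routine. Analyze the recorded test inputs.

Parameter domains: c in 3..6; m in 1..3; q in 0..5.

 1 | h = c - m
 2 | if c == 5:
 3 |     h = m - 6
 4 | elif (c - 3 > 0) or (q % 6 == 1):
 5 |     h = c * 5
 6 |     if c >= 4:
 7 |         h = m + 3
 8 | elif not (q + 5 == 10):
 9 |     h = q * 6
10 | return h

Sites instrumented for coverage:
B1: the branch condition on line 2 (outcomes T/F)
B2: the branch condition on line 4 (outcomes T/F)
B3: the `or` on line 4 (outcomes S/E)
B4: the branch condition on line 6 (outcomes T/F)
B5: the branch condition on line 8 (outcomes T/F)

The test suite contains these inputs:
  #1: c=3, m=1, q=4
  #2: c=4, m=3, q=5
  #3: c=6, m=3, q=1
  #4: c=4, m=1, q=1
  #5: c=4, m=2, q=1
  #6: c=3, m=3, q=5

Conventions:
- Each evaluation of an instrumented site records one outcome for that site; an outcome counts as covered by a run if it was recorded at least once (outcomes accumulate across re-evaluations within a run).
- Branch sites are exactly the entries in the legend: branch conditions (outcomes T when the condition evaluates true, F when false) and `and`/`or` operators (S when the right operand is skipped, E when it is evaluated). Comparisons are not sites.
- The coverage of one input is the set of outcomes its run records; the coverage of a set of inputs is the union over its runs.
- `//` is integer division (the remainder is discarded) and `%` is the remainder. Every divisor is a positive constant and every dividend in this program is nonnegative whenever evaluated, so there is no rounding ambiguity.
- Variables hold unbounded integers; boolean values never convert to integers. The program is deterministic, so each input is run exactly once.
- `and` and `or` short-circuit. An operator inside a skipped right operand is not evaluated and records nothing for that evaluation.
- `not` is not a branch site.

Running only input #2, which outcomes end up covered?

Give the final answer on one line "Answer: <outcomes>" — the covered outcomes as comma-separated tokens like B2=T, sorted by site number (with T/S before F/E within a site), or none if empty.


Running input #2 (c=4, m=3, q=5), event by event:
  B1->F, B3->S, B2->T, B4->T
as a set, this run covers: B1=F, B2=T, B3=S, B4=T
Answer: B1=F, B2=T, B3=S, B4=T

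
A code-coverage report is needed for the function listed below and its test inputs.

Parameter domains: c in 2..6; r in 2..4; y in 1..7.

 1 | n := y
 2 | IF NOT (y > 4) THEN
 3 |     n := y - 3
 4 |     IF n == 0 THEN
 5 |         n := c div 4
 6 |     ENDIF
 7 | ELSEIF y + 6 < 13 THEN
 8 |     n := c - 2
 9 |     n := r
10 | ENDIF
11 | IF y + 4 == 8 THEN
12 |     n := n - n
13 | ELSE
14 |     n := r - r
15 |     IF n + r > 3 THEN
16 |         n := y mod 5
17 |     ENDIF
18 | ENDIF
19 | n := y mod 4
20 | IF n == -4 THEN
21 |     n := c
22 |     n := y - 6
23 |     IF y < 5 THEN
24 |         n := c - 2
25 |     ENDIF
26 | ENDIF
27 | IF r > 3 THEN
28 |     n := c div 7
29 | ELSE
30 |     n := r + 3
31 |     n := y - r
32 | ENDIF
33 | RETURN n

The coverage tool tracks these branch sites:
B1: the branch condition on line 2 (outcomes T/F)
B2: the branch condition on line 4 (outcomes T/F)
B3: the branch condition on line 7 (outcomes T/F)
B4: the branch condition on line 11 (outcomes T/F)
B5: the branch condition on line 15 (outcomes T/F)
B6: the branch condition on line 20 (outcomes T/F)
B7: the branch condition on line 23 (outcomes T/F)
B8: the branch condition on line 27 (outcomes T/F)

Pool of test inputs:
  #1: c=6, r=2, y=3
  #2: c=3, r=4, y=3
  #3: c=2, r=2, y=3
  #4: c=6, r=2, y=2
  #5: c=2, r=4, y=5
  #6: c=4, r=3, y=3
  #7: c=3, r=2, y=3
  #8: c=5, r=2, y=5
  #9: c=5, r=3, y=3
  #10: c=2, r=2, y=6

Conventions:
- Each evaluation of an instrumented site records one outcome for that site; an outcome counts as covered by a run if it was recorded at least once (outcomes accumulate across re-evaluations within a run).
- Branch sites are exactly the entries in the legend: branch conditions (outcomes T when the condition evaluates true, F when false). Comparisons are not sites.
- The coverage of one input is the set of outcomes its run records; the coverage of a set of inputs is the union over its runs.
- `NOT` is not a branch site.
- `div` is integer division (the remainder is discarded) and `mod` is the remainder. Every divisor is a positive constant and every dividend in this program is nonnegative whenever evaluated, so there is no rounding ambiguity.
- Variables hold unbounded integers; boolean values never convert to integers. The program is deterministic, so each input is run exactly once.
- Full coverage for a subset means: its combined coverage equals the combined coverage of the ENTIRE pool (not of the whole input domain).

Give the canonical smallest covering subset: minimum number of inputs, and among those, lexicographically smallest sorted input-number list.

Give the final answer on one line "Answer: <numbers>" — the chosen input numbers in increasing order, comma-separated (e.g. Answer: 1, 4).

#1 (c=6, r=2, y=3) -> B1->T, B2->T, B4->F, B5->F, B6->F, B8->F; covered: B1=T, B2=T, B4=F, B5=F, B6=F, B8=F
#2 (c=3, r=4, y=3) -> B1->T, B2->T, B4->F, B5->T, B6->F, B8->T; covered: B1=T, B2=T, B4=F, B5=T, B6=F, B8=T
#3 (c=2, r=2, y=3) -> B1->T, B2->T, B4->F, B5->F, B6->F, B8->F; covered: B1=T, B2=T, B4=F, B5=F, B6=F, B8=F
#4 (c=6, r=2, y=2) -> B1->T, B2->F, B4->F, B5->F, B6->F, B8->F; covered: B1=T, B2=F, B4=F, B5=F, B6=F, B8=F
#5 (c=2, r=4, y=5) -> B1->F, B3->T, B4->F, B5->T, B6->F, B8->T; covered: B1=F, B3=T, B4=F, B5=T, B6=F, B8=T
#6 (c=4, r=3, y=3) -> B1->T, B2->T, B4->F, B5->F, B6->F, B8->F; covered: B1=T, B2=T, B4=F, B5=F, B6=F, B8=F
#7 (c=3, r=2, y=3) -> B1->T, B2->T, B4->F, B5->F, B6->F, B8->F; covered: B1=T, B2=T, B4=F, B5=F, B6=F, B8=F
#8 (c=5, r=2, y=5) -> B1->F, B3->T, B4->F, B5->F, B6->F, B8->F; covered: B1=F, B3=T, B4=F, B5=F, B6=F, B8=F
#9 (c=5, r=3, y=3) -> B1->T, B2->T, B4->F, B5->F, B6->F, B8->F; covered: B1=T, B2=T, B4=F, B5=F, B6=F, B8=F
#10 (c=2, r=2, y=6) -> B1->F, B3->T, B4->F, B5->F, B6->F, B8->F; covered: B1=F, B3=T, B4=F, B5=F, B6=F, B8=F
the full pool covers 11 outcomes: B1=T, B1=F, B2=T, B2=F, B3=T, B4=F, B5=T, B5=F, B6=F, B8=T, B8=F
checked all size-1 subsets: none covers 11 outcomes (max 6/11)
checked all size-2 subsets: none covers 11 outcomes (max 10/11)
size 3: inputs {1, 4, 5} cover all 11 outcomes, and no lexicographically smaller subset of this size does

Answer: 1, 4, 5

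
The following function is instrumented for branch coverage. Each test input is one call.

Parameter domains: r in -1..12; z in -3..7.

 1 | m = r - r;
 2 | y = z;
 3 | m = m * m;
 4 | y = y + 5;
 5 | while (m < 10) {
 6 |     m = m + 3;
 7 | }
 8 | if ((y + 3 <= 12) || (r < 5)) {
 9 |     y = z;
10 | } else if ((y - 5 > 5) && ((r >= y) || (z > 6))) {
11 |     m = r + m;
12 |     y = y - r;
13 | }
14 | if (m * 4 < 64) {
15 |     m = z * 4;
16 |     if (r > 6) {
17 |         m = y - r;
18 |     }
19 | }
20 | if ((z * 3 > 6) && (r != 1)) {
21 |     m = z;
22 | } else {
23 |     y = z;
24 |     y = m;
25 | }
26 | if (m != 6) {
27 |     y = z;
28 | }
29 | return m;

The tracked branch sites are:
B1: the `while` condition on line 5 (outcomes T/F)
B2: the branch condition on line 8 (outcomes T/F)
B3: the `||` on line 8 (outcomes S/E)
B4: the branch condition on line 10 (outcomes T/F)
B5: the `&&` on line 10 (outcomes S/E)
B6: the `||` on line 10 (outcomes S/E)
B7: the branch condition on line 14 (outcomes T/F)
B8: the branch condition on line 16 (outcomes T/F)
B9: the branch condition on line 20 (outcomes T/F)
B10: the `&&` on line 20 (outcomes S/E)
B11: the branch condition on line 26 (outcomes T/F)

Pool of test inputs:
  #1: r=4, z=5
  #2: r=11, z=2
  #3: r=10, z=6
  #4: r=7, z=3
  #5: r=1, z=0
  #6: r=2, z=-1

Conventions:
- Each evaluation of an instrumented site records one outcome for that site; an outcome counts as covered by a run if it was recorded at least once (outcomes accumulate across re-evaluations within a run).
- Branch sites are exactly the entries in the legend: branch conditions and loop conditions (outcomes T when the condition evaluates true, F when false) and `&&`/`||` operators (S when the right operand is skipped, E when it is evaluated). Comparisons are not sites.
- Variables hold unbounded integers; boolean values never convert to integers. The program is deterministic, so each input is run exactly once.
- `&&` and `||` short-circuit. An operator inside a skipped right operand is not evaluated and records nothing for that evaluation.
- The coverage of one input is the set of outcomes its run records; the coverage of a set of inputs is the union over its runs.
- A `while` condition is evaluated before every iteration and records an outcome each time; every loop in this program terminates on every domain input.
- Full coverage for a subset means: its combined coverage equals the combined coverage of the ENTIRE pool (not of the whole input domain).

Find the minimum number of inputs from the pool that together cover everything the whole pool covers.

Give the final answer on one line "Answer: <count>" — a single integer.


test 1 (r=4, z=5) fires B1->T, B1->T, B1->T, B1->T, B1->F, B3->E, B2->T, B7->T, B8->F, B10->E, B9->T, B11->T; hits B1=T, B1=F, B2=T, B3=E, B7=T, B8=F, B9=T, B10=E, B11=T
test 2 (r=11, z=2) fires B1->T, B1->T, B1->T, B1->T, B1->F, B3->S, B2->T, B7->T, B8->T, B10->S, B9->F, B11->T; hits B1=T, B1=F, B2=T, B3=S, B7=T, B8=T, B9=F, B10=S, B11=T
test 3 (r=10, z=6) fires B1->T, B1->T, B1->T, B1->T, B1->F, B3->E, B2->F, B5->E, B6->E, B4->F, B7->T, B8->T, B10->E, B9->T, ...; hits B1=T, B1=F, B2=F, B3=E, B4=F, B5=E, B6=E, B7=T, B8=T, B9=T, B10=E, B11=F
test 4 (r=7, z=3) fires B1->T, B1->T, B1->T, B1->T, B1->F, B3->S, B2->T, B7->T, B8->T, B10->E, B9->T, B11->T; hits B1=T, B1=F, B2=T, B3=S, B7=T, B8=T, B9=T, B10=E, B11=T
test 5 (r=1, z=0) fires B1->T, B1->T, B1->T, B1->T, B1->F, B3->S, B2->T, B7->T, B8->F, B10->S, B9->F, B11->T; hits B1=T, B1=F, B2=T, B3=S, B7=T, B8=F, B9=F, B10=S, B11=T
test 6 (r=2, z=-1) fires B1->T, B1->T, B1->T, B1->T, B1->F, B3->S, B2->T, B7->T, B8->F, B10->S, B9->F, B11->T; hits B1=T, B1=F, B2=T, B3=S, B7=T, B8=F, B9=F, B10=S, B11=T
union over all inputs: B1=T, B1=F, B2=T, B2=F, B3=S, B3=E, B4=F, B5=E, B6=E, B7=T, B8=T, B8=F, B9=T, B9=F, B10=S, B10=E, B11=T, B11=F (18 outcomes)
every size-1 subset falls short of the 18 outcomes (best: 12/18)
the canonical winner is {3, 5}: size 2, full 18-outcome coverage, earliest index list among size-2 covers
Answer: 2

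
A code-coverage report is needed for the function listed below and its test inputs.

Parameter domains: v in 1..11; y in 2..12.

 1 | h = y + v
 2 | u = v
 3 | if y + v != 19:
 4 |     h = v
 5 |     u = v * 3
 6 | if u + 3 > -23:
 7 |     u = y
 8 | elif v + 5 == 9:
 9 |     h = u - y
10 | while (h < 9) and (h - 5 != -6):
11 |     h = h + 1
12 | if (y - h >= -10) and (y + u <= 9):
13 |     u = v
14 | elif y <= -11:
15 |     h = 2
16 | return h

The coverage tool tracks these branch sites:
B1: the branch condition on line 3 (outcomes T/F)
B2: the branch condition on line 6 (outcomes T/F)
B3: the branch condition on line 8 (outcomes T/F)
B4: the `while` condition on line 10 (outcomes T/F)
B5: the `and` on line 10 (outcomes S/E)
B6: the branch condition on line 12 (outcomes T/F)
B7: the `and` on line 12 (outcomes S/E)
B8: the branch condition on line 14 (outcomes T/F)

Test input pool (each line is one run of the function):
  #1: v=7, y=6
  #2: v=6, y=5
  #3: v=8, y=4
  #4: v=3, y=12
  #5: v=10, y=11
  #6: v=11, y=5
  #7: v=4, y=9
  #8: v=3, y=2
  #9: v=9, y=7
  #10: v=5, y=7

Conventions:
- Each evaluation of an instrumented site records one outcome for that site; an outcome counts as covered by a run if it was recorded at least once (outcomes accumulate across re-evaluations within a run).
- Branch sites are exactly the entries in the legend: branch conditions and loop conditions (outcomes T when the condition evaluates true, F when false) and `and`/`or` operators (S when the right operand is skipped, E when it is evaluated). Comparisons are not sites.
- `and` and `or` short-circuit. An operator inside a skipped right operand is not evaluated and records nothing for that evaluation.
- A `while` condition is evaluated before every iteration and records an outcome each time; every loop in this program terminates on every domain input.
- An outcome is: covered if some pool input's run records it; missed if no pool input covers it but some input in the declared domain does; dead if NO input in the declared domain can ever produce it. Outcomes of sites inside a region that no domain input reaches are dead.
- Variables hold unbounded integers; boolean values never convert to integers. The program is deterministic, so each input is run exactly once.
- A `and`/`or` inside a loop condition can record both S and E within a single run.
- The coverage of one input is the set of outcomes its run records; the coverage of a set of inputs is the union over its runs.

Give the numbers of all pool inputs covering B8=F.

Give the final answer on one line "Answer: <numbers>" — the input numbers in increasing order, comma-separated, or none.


input #1 (v=7, y=6): covers B8=F
input #2 (v=6, y=5): covers B8=F
input #3 (v=8, y=4): misses B8=F
input #4 (v=3, y=12): covers B8=F
input #5 (v=10, y=11): covers B8=F
input #6 (v=11, y=5): covers B8=F
input #7 (v=4, y=9): covers B8=F
input #8 (v=3, y=2): misses B8=F
input #9 (v=9, y=7): covers B8=F
input #10 (v=5, y=7): covers B8=F
Answer: 1, 2, 4, 5, 6, 7, 9, 10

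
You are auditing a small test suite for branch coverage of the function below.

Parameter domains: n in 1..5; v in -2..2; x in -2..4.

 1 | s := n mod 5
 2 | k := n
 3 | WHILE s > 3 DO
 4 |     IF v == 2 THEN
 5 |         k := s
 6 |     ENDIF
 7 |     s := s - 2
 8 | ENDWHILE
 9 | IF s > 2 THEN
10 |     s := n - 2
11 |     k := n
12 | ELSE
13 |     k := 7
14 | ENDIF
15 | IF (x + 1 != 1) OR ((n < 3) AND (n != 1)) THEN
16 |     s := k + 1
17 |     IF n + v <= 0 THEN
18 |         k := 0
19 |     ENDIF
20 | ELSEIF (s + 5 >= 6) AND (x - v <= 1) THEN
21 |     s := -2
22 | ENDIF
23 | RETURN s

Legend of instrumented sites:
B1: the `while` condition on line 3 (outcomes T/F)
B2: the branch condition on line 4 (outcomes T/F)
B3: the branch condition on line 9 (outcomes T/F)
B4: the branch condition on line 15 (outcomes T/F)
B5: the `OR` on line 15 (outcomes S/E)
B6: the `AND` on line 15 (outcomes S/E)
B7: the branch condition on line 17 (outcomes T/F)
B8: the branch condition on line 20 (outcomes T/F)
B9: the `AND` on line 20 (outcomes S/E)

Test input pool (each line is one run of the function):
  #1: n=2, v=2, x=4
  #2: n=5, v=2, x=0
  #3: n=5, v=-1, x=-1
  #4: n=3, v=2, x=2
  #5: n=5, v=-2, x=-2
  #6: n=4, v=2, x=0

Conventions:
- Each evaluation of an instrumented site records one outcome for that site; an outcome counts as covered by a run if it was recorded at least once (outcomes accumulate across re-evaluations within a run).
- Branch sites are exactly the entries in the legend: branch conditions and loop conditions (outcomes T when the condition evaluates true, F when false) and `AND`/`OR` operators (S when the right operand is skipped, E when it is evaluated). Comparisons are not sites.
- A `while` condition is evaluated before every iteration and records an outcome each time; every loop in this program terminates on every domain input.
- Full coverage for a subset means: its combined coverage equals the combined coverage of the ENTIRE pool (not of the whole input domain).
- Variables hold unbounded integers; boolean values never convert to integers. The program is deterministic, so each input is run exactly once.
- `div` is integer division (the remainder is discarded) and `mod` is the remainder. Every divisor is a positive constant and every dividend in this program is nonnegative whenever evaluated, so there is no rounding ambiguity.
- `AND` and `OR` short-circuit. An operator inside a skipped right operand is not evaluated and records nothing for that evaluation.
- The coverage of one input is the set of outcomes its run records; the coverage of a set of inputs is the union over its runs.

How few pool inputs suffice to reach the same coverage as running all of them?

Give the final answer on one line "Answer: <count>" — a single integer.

#1 (n=2, v=2, x=4) -> covered: B1=F, B3=F, B4=T, B5=S, B7=F
#2 (n=5, v=2, x=0) -> covered: B1=F, B3=F, B4=F, B5=E, B6=S, B8=F, B9=S
#3 (n=5, v=-1, x=-1) -> covered: B1=F, B3=F, B4=T, B5=S, B7=F
#4 (n=3, v=2, x=2) -> covered: B1=F, B3=T, B4=T, B5=S, B7=F
#5 (n=5, v=-2, x=-2) -> covered: B1=F, B3=F, B4=T, B5=S, B7=F
#6 (n=4, v=2, x=0) -> covered: B1=T, B1=F, B2=T, B3=F, B4=F, B5=E, B6=S, B8=T, B9=E
the full pool covers 15 outcomes: B1=T, B1=F, B2=T, B3=T, B3=F, B4=T, B4=F, B5=S, B5=E, B6=S, B7=F, B8=T, B8=F, B9=S, B9=E
no size-1 subset reaches all 15 outcomes (best union: 9/15)
no size-2 subset reaches all 15 outcomes (best union: 13/15)
inputs {2, 4, 6} (size 3) cover everything; no size-3 subset with a lexicographically smaller index list covers all 15

Answer: 3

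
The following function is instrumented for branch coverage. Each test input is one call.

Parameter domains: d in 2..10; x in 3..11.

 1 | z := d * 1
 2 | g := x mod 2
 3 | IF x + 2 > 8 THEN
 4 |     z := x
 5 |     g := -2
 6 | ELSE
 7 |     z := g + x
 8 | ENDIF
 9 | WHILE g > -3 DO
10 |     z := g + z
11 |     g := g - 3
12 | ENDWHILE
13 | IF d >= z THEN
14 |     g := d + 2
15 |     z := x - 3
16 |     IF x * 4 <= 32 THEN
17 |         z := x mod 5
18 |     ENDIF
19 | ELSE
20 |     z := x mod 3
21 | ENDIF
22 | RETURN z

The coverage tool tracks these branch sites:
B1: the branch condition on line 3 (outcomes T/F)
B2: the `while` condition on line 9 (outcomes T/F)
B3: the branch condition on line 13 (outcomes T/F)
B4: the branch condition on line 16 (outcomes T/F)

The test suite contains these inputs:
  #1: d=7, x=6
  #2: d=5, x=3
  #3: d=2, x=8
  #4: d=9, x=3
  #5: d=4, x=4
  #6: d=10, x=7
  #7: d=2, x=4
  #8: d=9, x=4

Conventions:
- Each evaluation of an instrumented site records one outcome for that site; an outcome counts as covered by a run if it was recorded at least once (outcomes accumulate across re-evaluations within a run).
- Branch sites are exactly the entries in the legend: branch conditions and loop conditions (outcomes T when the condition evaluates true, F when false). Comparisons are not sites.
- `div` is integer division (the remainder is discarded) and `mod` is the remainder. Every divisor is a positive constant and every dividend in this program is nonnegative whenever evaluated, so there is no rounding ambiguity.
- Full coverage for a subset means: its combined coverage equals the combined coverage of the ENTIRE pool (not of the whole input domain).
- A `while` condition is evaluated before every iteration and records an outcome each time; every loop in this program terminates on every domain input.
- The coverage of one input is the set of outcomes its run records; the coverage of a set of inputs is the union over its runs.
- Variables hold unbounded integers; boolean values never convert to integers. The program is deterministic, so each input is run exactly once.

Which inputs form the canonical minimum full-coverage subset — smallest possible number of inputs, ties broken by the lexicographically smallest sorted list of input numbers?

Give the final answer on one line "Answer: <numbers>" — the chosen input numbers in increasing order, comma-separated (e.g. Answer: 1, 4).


test 1 (d=7, x=6) fires B1->F, B2->T, B2->F, B3->T, B4->T; hits B1=F, B2=T, B2=F, B3=T, B4=T
test 2 (d=5, x=3) fires B1->F, B2->T, B2->T, B2->F, B3->T, B4->T; hits B1=F, B2=T, B2=F, B3=T, B4=T
test 3 (d=2, x=8) fires B1->T, B2->T, B2->F, B3->F; hits B1=T, B2=T, B2=F, B3=F
test 4 (d=9, x=3) fires B1->F, B2->T, B2->T, B2->F, B3->T, B4->T; hits B1=F, B2=T, B2=F, B3=T, B4=T
test 5 (d=4, x=4) fires B1->F, B2->T, B2->F, B3->T, B4->T; hits B1=F, B2=T, B2=F, B3=T, B4=T
test 6 (d=10, x=7) fires B1->T, B2->T, B2->F, B3->T, B4->T; hits B1=T, B2=T, B2=F, B3=T, B4=T
test 7 (d=2, x=4) fires B1->F, B2->T, B2->F, B3->F; hits B1=F, B2=T, B2=F, B3=F
test 8 (d=9, x=4) fires B1->F, B2->T, B2->F, B3->T, B4->T; hits B1=F, B2=T, B2=F, B3=T, B4=T
pool-wide coverage (7 outcomes): B1=T, B1=F, B2=T, B2=F, B3=T, B3=F, B4=T
no size-1 subset reaches all 7 outcomes (best union: 5/7)
at size 2, {1, 3} reaches all 7 outcomes; every lexicographically earlier size-2 subset fails
Answer: 1, 3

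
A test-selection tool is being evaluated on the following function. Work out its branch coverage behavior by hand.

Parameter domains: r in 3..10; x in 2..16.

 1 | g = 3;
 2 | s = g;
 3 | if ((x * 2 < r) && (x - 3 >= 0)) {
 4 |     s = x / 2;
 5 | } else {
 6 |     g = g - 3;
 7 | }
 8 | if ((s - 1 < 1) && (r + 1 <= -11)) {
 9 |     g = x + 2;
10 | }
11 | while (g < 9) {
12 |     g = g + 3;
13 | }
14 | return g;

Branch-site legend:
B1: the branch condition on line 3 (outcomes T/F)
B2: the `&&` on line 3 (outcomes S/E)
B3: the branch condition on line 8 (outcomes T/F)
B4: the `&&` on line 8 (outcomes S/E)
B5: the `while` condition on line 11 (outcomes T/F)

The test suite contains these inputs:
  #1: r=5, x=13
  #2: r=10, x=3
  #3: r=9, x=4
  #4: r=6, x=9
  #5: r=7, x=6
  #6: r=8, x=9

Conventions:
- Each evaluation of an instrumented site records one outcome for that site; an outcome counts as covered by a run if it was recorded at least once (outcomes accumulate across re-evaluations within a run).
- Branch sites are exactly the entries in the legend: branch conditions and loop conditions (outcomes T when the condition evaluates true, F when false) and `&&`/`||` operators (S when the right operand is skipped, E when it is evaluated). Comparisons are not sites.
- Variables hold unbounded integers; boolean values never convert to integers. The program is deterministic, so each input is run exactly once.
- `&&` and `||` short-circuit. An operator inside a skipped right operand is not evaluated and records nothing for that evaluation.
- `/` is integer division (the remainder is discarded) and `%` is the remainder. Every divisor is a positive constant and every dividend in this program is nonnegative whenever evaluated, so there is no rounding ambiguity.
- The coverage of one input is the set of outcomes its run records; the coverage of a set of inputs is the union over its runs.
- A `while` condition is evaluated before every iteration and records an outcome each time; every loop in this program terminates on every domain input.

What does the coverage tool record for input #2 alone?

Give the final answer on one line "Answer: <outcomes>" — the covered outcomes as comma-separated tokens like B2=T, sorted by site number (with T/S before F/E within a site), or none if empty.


Event log for input #2 (r=10, x=3):
  B2->E, B1->T, B4->E, B3->F, B5->T, B5->T, B5->F
as a set, this run covers: B1=T, B2=E, B3=F, B4=E, B5=T, B5=F
Answer: B1=T, B2=E, B3=F, B4=E, B5=T, B5=F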